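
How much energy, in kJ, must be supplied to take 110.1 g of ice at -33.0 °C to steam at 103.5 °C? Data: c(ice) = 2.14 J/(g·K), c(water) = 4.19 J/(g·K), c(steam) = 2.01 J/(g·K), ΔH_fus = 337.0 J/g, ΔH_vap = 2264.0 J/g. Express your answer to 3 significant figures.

q1 (heat ice -33.0→0.0 °C): 110.1 × 2.14 × 33.0 = 7775 J
q2 (melt at 0 °C): 110.1 × 337.0 = 37104 J
q3 (heat water 0.0→100.0 °C): 110.1 × 4.19 × 100.0 = 46132 J
q4 (vaporize at 100 °C): 110.1 × 2264.0 = 249266 J
q5 (heat steam 100.0→103.5 °C): 110.1 × 2.01 × 3.5 = 775 J
Total: 7775 + 37104 + 46132 + 249266 + 775 = 341052 J = 341 kJ

q = 341 kJ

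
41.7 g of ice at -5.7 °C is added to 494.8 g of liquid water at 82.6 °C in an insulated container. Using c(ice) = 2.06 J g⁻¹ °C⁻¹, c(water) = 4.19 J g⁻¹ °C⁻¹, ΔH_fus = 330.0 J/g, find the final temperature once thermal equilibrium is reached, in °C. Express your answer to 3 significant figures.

T_f = 69.8 °C

Heat to bring ice to 0 °C and melt it: q₁ = 41.7×2.06×5.7 + 41.7×330.0 = 14251 J
Heat the water can supply cooling to 0 °C: 494.8×4.19×82.6 = 171247 J > q₁, so all ice melts.
Energy balance: 494.8×4.19×(82.6 − T) = 14251 + 41.7×4.19×(T − 0)
2073.212(82.6 − T) = 14251 + 174.723 T
171247 − 14251 = 2247.935 T
T = 156996 / 2247.935 = 69.84 °C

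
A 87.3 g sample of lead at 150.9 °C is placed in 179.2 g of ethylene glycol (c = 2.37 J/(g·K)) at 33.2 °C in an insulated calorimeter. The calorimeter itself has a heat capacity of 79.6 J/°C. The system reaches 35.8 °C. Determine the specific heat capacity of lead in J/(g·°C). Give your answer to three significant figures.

q_gained = (179.2 × 2.37 + 79.6) × (35.8 − 33.2) = 1311 J
q_lost = 87.3 × c × (150.9 − 35.8) = 10048.23 c
Set equal: c = 1311 / 10048.23 = 0.130 J/(g·°C)

c = 0.130 J/(g·°C)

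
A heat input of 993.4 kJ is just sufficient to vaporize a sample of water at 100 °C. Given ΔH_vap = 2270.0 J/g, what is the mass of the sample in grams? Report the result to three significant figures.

m = 438 g

m = q / ΔH_vap = 993400 J / 2270.0 J/g = 438 g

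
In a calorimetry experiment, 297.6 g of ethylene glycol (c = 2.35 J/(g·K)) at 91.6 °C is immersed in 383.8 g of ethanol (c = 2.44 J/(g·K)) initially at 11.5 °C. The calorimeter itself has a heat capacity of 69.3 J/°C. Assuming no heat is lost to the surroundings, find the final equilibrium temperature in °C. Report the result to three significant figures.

Heat lost by ethylene glycol = heat gained by ethanol + calorimeter.
(297.6)(2.35)(91.6 − T) = [(383.8)(2.44) + 69.3](T − 11.5)
699.36 (91.6 − T) = 1005.772 (T − 11.5)
64061 − 699.36 T = 1005.772 T − 11566
75627 = 1705.132 T
T = 44.35 °C

T_f = 44.4 °C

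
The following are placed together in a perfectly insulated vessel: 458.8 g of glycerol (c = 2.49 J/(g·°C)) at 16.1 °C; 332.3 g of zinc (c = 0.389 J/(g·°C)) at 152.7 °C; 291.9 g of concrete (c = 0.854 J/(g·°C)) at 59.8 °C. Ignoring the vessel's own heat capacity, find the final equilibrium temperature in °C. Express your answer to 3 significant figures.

Σ mᵢcᵢ(T − Tᵢ) = 0  ⇒  T = Σ mᵢcᵢTᵢ / Σ mᵢcᵢ
Σ mᵢcᵢ = 458.8×2.49 + 332.3×0.389 + 291.9×0.854 = 1520.9593
Σ mᵢcᵢTᵢ = 1142.412×16.1 + 129.2647×152.7 + 249.2826×59.8 = 53039
T = 53039 / 1520.9593 = 34.87 °C

T_f = 34.9 °C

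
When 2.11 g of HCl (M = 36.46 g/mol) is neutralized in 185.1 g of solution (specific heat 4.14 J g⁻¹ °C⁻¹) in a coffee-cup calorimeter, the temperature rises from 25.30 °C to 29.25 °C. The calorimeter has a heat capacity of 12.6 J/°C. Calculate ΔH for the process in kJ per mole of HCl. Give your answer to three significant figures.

ΔH = -53.2 kJ/mol

|ΔT| = |29.25 − 25.30| = 3.95 °C
|q_surr| = (185.1 × 4.14 + 12.6) × 3.95 = 778.914 × 3.95 = 3077 J
n(HCl) = 2.11 / 36.46 = 0.05787 mol
Temperature rose, so q_rxn = −|q_surr| = -3.077 kJ
ΔH = q_rxn / n = -53.17 kJ/mol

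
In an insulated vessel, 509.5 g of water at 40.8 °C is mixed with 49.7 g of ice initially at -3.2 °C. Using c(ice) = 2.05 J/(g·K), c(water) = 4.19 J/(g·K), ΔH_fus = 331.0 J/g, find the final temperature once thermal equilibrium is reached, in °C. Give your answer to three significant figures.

Heat to bring ice to 0 °C and melt it: q₁ = 49.7×2.05×3.2 + 49.7×331.0 = 16777 J
Heat the water can supply cooling to 0 °C: 509.5×4.19×40.8 = 87100.0 J > q₁, so all ice melts.
Energy balance: 509.5×4.19×(40.8 − T) = 16777 + 49.7×4.19×(T − 0)
2134.805(40.8 − T) = 16777 + 208.243 T
87100.0 − 16777 = 2343.048 T
T = 70323.0 / 2343.048 = 30.01 °C

T_f = 30.0 °C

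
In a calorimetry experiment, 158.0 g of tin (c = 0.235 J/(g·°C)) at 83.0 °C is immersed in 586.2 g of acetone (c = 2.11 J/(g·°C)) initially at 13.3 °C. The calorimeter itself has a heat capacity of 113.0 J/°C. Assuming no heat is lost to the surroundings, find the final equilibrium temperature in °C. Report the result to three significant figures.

Heat lost by tin = heat gained by acetone + calorimeter.
(158.0)(0.235)(83.0 − T) = [(586.2)(2.11) + 113.0](T − 13.3)
37.13 (83.0 − T) = 1349.882 (T − 13.3)
3081.8 − 37.13 T = 1349.882 T − 17953
21034.8 = 1387.012 T
T = 15.17 °C

T_f = 15.2 °C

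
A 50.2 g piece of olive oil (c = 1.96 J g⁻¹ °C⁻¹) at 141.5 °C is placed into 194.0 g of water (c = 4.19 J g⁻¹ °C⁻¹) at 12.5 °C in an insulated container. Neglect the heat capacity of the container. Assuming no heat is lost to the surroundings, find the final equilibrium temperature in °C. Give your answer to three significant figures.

Heat lost by olive oil = heat gained by water.
(50.2)(1.96)(141.5 − T) = (194.0)(4.19)(T − 12.5)
98.392 (141.5 − T) = 812.86 (T − 12.5)
13922 − 98.392 T = 812.86 T − 10161
24083 = 911.252 T
T = 26.43 °C

T_f = 26.4 °C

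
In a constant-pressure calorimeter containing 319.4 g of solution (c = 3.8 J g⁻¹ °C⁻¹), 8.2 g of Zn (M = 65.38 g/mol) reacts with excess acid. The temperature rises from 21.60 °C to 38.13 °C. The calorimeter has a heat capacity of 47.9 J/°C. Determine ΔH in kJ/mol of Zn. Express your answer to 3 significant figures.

ΔH = -166 kJ/mol

|ΔT| = |38.13 − 21.60| = 16.53 °C
|q_surr| = (319.4 × 3.8 + 47.9) × 16.53 = 1261.62 × 16.53 = 20850 J
n(Zn) = 8.2 / 65.38 = 0.1254 mol
Temperature rose, so q_rxn = −|q_surr| = -20.85 kJ
ΔH = q_rxn / n = -166.3 kJ/mol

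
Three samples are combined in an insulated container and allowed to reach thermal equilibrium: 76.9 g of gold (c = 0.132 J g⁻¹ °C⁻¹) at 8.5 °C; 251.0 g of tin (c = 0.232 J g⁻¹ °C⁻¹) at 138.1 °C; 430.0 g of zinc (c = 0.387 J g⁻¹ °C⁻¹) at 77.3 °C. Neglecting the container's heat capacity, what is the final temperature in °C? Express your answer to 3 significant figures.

Σ mᵢcᵢ(T − Tᵢ) = 0  ⇒  T = Σ mᵢcᵢTᵢ / Σ mᵢcᵢ
Σ mᵢcᵢ = 76.9×0.132 + 251.0×0.232 + 430.0×0.387 = 234.7928
Σ mᵢcᵢTᵢ = 10.1508×8.5 + 58.232×138.1 + 166.41×77.3 = 20992
T = 20992 / 234.7928 = 89.41 °C

T_f = 89.4 °C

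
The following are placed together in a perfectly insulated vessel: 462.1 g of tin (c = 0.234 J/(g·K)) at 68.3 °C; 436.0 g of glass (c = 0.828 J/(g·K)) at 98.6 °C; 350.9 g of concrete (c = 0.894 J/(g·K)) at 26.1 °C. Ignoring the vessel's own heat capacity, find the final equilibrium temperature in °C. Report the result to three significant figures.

Σ mᵢcᵢ(T − Tᵢ) = 0  ⇒  T = Σ mᵢcᵢTᵢ / Σ mᵢcᵢ
Σ mᵢcᵢ = 462.1×0.234 + 436.0×0.828 + 350.9×0.894 = 782.8440
Σ mᵢcᵢTᵢ = 108.1314×68.3 + 361.008×98.6 + 313.7046×26.1 = 51168
T = 51168 / 782.8440 = 65.36 °C

T_f = 65.4 °C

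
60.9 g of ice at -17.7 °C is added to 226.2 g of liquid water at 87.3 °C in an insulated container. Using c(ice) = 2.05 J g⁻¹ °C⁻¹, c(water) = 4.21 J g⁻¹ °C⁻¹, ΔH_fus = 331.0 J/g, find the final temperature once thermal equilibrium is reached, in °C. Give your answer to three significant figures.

Heat to bring ice to 0 °C and melt it: q₁ = 60.9×2.05×17.7 + 60.9×331.0 = 22368 J
Heat the water can supply cooling to 0 °C: 226.2×4.21×87.3 = 83136.0 J > q₁, so all ice melts.
Energy balance: 226.2×4.21×(87.3 − T) = 22368 + 60.9×4.21×(T − 0)
952.302(87.3 − T) = 22368 + 256.389 T
83136.0 − 22368 = 1208.691 T
T = 60768.0 / 1208.691 = 50.28 °C

T_f = 50.3 °C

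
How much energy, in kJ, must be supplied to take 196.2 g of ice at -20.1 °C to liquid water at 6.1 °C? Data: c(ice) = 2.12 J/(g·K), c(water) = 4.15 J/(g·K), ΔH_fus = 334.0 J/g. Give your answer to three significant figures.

q = 78.9 kJ

q1 (heat ice -20.1→0.0 °C): 196.2 × 2.12 × 20.1 = 8360 J
q2 (melt at 0 °C): 196.2 × 334.0 = 65531 J
q3 (heat water 0.0→6.1 °C): 196.2 × 4.15 × 6.1 = 4967 J
Total: 8360 + 65531 + 4967 = 78858 J = 78.9 kJ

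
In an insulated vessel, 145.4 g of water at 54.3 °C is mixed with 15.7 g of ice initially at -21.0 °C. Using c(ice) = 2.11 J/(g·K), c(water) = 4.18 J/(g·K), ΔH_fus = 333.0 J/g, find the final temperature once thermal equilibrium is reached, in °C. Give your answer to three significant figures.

Heat to bring ice to 0 °C and melt it: q₁ = 15.7×2.11×21.0 + 15.7×333.0 = 5923.8 J
Heat the water can supply cooling to 0 °C: 145.4×4.18×54.3 = 33002.0 J > q₁, so all ice melts.
Energy balance: 145.4×4.18×(54.3 − T) = 5923.8 + 15.7×4.18×(T − 0)
607.772(54.3 − T) = 5923.8 + 65.626 T
33002.0 − 5923.8 = 673.398 T
T = 27078.2 / 673.398 = 40.21 °C

T_f = 40.2 °C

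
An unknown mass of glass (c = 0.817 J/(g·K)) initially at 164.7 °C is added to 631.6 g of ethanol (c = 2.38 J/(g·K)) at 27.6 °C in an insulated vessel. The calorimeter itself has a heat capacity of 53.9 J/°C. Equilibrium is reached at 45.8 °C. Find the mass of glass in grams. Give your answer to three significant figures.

m = 292 g

q_gained = (631.6 × 2.38 + 53.9) × (45.8 − 27.6) = 28340 J
q_lost = m × 0.817 × (164.7 − 45.8) = 97.1413 m
m = 28340 / 97.1413 = 292 g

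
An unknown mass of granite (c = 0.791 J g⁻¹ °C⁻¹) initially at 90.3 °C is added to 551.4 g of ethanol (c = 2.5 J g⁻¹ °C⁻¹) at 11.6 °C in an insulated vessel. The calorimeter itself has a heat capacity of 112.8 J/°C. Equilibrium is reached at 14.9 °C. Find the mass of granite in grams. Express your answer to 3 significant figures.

m = 82.5 g

q_gained = (551.4 × 2.5 + 112.8) × (14.9 − 11.6) = 4921 J
q_lost = m × 0.791 × (90.3 − 14.9) = 59.6414 m
m = 4921 / 59.6414 = 82.5 g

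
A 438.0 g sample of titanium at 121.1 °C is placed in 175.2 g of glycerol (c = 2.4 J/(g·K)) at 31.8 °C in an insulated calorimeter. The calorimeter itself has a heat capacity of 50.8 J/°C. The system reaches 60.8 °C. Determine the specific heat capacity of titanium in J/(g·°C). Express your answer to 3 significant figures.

c = 0.517 J/(g·°C)

q_gained = (175.2 × 2.4 + 50.8) × (60.8 − 31.8) = 13667 J
q_lost = 438.0 × c × (121.1 − 60.8) = 26411.4 c
Set equal: c = 13667 / 26411.4 = 0.517 J/(g·°C)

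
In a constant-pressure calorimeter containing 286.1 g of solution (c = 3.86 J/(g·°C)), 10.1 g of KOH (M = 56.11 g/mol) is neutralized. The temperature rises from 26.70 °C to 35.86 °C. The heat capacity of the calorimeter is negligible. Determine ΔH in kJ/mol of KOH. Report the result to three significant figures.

|ΔT| = |35.86 − 26.70| = 9.16 °C
|q_surr| = (286.1 × 3.86) × 9.16 = 1104.346 × 9.16 = 10120 J
n(KOH) = 10.1 / 56.11 = 0.1800 mol
Temperature rose, so q_rxn = −|q_surr| = -10.12 kJ
ΔH = q_rxn / n = -56.22 kJ/mol

ΔH = -56.2 kJ/mol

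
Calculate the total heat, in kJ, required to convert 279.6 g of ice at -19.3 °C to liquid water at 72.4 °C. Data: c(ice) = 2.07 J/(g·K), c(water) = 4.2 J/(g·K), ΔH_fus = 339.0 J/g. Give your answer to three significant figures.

q1 (heat ice -19.3→0.0 °C): 279.6 × 2.07 × 19.3 = 11170 J
q2 (melt at 0 °C): 279.6 × 339.0 = 94784 J
q3 (heat water 0.0→72.4 °C): 279.6 × 4.2 × 72.4 = 85021 J
Total: 11170 + 94784 + 85021 = 190975 J = 191 kJ

q = 191 kJ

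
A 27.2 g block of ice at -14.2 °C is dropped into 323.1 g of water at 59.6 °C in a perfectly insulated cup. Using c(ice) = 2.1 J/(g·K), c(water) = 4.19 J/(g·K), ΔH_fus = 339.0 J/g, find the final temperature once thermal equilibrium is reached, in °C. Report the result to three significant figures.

T_f = 48.1 °C

Heat to bring ice to 0 °C and melt it: q₁ = 27.2×2.1×14.2 + 27.2×339.0 = 10032 J
Heat the water can supply cooling to 0 °C: 323.1×4.19×59.6 = 80685.8 J > q₁, so all ice melts.
Energy balance: 323.1×4.19×(59.6 − T) = 10032 + 27.2×4.19×(T − 0)
1353.789(59.6 − T) = 10032 + 113.968 T
80685.8 − 10032 = 1467.757 T
T = 70653.8 / 1467.757 = 48.14 °C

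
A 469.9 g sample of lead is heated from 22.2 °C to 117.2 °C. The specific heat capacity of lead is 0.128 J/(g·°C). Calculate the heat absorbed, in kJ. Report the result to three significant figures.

q = m c ΔT = 469.9 × 0.128 × (117.2 − 22.2)
q = 469.9 × 0.128 × 95.0 = 5714 J = 5.71 kJ

q = 5.71 kJ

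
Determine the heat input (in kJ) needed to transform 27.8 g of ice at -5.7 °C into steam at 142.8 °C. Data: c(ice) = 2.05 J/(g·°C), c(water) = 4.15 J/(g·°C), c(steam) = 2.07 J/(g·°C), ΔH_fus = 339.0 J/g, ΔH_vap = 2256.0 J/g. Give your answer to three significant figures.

q = 86.5 kJ

q1 (heat ice -5.7→0.0 °C): 27.8 × 2.05 × 5.7 = 325 J
q2 (melt at 0 °C): 27.8 × 339.0 = 9424 J
q3 (heat water 0.0→100.0 °C): 27.8 × 4.15 × 100.0 = 11537 J
q4 (vaporize at 100 °C): 27.8 × 2256.0 = 62717 J
q5 (heat steam 100.0→142.8 °C): 27.8 × 2.07 × 42.8 = 2463 J
Total: 325 + 9424 + 11537 + 62717 + 2463 = 86466 J = 86.5 kJ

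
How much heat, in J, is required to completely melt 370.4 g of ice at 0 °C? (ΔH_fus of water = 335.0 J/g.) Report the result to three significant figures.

q = 124000 J

q = m × ΔH_fus = 370.4 × 335.0 = 124100 J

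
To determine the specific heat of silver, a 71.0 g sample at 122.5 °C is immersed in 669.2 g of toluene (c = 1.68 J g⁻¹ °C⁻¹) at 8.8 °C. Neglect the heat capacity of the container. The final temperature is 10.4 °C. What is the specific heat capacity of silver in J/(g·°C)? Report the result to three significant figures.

c = 0.226 J/(g·°C)

q_gained = (669.2 × 1.68) × (10.4 − 8.8) = 1799 J
q_lost = 71.0 × c × (122.5 − 10.4) = 7959.1 c
Set equal: c = 1799 / 7959.1 = 0.226 J/(g·°C)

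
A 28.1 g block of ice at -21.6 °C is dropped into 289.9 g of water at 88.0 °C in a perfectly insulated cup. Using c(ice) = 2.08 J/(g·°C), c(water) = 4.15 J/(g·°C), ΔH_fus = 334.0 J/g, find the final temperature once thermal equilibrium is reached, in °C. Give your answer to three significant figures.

Heat to bring ice to 0 °C and melt it: q₁ = 28.1×2.08×21.6 + 28.1×334.0 = 10648 J
Heat the water can supply cooling to 0 °C: 289.9×4.15×88.0 = 105871 J > q₁, so all ice melts.
Energy balance: 289.9×4.15×(88.0 − T) = 10648 + 28.1×4.15×(T − 0)
1203.085(88.0 − T) = 10648 + 116.615 T
105871 − 10648 = 1319.700 T
T = 95223 / 1319.700 = 72.16 °C

T_f = 72.2 °C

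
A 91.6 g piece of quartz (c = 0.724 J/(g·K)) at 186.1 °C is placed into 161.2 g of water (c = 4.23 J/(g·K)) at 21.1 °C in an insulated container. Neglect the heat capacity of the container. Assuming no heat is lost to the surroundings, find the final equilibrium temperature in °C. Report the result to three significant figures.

Heat lost by quartz = heat gained by water.
(91.6)(0.724)(186.1 − T) = (161.2)(4.23)(T − 21.1)
66.3184 (186.1 − T) = 681.876 (T − 21.1)
12342 − 66.3184 T = 681.876 T − 14388
26730 = 748.1944 T
T = 35.73 °C

T_f = 35.7 °C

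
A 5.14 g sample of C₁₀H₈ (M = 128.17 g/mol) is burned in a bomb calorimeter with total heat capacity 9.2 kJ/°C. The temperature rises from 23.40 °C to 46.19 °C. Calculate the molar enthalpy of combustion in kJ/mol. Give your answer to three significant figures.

ΔT = 46.19 − 23.40 = 22.79 °C
q_cal = C_cal × ΔT = 9.2 × 22.79 = 209.668 kJ
n = 5.14 / 128.17 = 0.04010 mol
q_rxn = −q_cal = -209.668 kJ
ΔH = -209.668 / 0.04010 = -5229 kJ/mol

ΔH = -5230 kJ/mol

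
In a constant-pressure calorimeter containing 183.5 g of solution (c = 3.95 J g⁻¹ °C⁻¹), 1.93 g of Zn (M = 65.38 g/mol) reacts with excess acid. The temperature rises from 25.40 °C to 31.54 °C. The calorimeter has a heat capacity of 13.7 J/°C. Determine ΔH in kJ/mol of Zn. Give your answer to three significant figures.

ΔH = -154 kJ/mol

|ΔT| = |31.54 − 25.40| = 6.14 °C
|q_surr| = (183.5 × 3.95 + 13.7) × 6.14 = 738.525 × 6.14 = 4535 J
n(Zn) = 1.93 / 65.38 = 0.02952 mol
Temperature rose, so q_rxn = −|q_surr| = -4.535 kJ
ΔH = q_rxn / n = -153.6 kJ/mol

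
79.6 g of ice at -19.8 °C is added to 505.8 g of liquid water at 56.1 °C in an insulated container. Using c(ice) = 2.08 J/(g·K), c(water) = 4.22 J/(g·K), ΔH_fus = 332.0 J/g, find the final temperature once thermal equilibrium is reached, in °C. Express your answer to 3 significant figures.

Heat to bring ice to 0 °C and melt it: q₁ = 79.6×2.08×19.8 + 79.6×332.0 = 29705 J
Heat the water can supply cooling to 0 °C: 505.8×4.22×56.1 = 119744 J > q₁, so all ice melts.
Energy balance: 505.8×4.22×(56.1 − T) = 29705 + 79.6×4.22×(T − 0)
2134.476(56.1 − T) = 29705 + 335.912 T
119744 − 29705 = 2470.388 T
T = 90039 / 2470.388 = 36.447 °C

T_f = 36.4 °C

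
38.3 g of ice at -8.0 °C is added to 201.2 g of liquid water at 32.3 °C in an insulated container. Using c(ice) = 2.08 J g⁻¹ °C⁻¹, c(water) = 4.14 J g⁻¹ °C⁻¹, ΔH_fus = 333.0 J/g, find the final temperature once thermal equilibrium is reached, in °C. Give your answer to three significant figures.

T_f = 13.6 °C

Heat to bring ice to 0 °C and melt it: q₁ = 38.3×2.08×8.0 + 38.3×333.0 = 13391 J
Heat the water can supply cooling to 0 °C: 201.2×4.14×32.3 = 26904.9 J > q₁, so all ice melts.
Energy balance: 201.2×4.14×(32.3 − T) = 13391 + 38.3×4.14×(T − 0)
832.968(32.3 − T) = 13391 + 158.562 T
26904.9 − 13391 = 991.530 T
T = 13513.9 / 991.530 = 13.63 °C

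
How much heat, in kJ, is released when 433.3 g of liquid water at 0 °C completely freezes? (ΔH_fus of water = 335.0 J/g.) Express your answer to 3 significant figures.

q = 145 kJ

q = m × ΔH_fus = 433.3 × 335.0 = 145200 J = 145 kJ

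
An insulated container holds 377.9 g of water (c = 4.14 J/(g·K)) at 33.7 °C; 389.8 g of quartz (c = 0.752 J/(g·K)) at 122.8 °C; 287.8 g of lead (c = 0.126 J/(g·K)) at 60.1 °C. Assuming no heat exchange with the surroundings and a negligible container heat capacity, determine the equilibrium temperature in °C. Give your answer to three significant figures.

Σ mᵢcᵢ(T − Tᵢ) = 0  ⇒  T = Σ mᵢcᵢTᵢ / Σ mᵢcᵢ
Σ mᵢcᵢ = 377.9×4.14 + 389.8×0.752 + 287.8×0.126 = 1893.8984
Σ mᵢcᵢTᵢ = 1564.506×33.7 + 293.1296×122.8 + 36.2628×60.1 = 90900
T = 90900 / 1893.8984 = 48.00 °C

T_f = 48.0 °C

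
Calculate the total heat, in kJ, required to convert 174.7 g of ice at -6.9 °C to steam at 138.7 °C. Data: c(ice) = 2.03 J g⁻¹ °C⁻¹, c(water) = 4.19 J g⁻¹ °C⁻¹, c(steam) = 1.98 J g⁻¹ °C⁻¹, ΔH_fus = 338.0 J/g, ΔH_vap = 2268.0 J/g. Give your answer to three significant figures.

q1 (heat ice -6.9→0.0 °C): 174.7 × 2.03 × 6.9 = 2447 J
q2 (melt at 0 °C): 174.7 × 338.0 = 59049 J
q3 (heat water 0.0→100.0 °C): 174.7 × 4.19 × 100.0 = 73199 J
q4 (vaporize at 100 °C): 174.7 × 2268.0 = 396220 J
q5 (heat steam 100.0→138.7 °C): 174.7 × 1.98 × 38.7 = 13387 J
Total: 2447 + 59049 + 73199 + 396220 + 13387 = 544302 J = 544 kJ

q = 544 kJ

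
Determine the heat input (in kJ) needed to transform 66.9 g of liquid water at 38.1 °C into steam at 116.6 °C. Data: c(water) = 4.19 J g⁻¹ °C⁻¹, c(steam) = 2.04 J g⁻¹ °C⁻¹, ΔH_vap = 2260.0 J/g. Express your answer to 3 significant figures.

q1 (heat water 38.1→100.0 °C): 66.9 × 4.19 × 61.9 = 17351 J
q2 (vaporize at 100 °C): 66.9 × 2260.0 = 151194 J
q3 (heat steam 100.0→116.6 °C): 66.9 × 2.04 × 16.6 = 2266 J
Total: 17351 + 151194 + 2266 = 170811 J = 171 kJ

q = 171 kJ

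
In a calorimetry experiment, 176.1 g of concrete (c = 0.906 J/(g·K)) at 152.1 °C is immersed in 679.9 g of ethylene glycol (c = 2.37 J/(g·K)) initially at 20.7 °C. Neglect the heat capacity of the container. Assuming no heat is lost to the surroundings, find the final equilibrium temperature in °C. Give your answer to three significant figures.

T_f = 32.5 °C

Heat lost by concrete = heat gained by ethylene glycol.
(176.1)(0.906)(152.1 − T) = (679.9)(2.37)(T − 20.7)
159.5466 (152.1 − T) = 1611.363 (T − 20.7)
24267 − 159.5466 T = 1611.363 T − 33355
57622 = 1770.9096 T
T = 32.54 °C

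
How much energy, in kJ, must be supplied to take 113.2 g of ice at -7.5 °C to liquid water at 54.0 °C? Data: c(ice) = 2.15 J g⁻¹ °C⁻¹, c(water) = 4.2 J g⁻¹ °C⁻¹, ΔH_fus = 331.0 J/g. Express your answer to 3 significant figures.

q = 65.0 kJ

q1 (heat ice -7.5→0.0 °C): 113.2 × 2.15 × 7.5 = 1825 J
q2 (melt at 0 °C): 113.2 × 331.0 = 37469 J
q3 (heat water 0.0→54.0 °C): 113.2 × 4.2 × 54.0 = 25674 J
Total: 1825 + 37469 + 25674 = 64968 J = 65.0 kJ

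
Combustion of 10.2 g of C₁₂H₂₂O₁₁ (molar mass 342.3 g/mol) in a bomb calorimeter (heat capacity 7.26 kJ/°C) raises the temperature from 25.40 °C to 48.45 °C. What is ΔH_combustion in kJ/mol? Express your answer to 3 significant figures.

ΔH = -5620 kJ/mol

ΔT = 48.45 − 25.40 = 23.05 °C
q_cal = C_cal × ΔT = 7.26 × 23.05 = 167.343 kJ
n = 10.2 / 342.3 = 0.02980 mol
q_rxn = −q_cal = -167.343 kJ
ΔH = -167.343 / 0.02980 = -5616 kJ/mol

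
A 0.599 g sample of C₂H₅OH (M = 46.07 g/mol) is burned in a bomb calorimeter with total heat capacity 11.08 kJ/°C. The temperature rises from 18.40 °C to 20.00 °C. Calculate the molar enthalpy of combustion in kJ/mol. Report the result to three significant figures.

ΔH = -1360 kJ/mol

ΔT = 20.00 − 18.40 = 1.60 °C
q_cal = C_cal × ΔT = 11.08 × 1.60 = 17.728 kJ
n = 0.599 / 46.07 = 0.01300 mol
q_rxn = −q_cal = -17.728 kJ
ΔH = -17.728 / 0.01300 = -1364 kJ/mol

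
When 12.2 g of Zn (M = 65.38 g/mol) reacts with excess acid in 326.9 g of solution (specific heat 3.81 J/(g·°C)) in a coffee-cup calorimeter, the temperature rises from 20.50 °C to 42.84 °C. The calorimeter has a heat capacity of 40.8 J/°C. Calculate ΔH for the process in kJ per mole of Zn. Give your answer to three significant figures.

ΔH = -154 kJ/mol

|ΔT| = |42.84 − 20.50| = 22.34 °C
|q_surr| = (326.9 × 3.81 + 40.8) × 22.34 = 1286.289 × 22.34 = 28740 J
n(Zn) = 12.2 / 65.38 = 0.1866 mol
Temperature rose, so q_rxn = −|q_surr| = -28.74 kJ
ΔH = q_rxn / n = -154.0 kJ/mol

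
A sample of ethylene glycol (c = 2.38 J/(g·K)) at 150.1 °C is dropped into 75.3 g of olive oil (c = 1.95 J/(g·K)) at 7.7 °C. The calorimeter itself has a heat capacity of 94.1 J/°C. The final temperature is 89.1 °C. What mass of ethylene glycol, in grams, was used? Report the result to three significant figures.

m = 135 g

q_gained = (75.3 × 1.95 + 94.1) × (89.1 − 7.7) = 19610 J
q_lost = m × 2.38 × (150.1 − 89.1) = 145.18 m
m = 19610 / 145.18 = 135 g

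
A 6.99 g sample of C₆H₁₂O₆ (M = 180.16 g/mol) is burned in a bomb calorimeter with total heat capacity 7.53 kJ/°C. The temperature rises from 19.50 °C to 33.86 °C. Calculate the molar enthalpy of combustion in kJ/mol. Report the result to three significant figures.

ΔH = -2790 kJ/mol

ΔT = 33.86 − 19.50 = 14.36 °C
q_cal = C_cal × ΔT = 7.53 × 14.36 = 108.1308 kJ
n = 6.99 / 180.16 = 0.03880 mol
q_rxn = −q_cal = -108.1308 kJ
ΔH = -108.1308 / 0.03880 = -2787 kJ/mol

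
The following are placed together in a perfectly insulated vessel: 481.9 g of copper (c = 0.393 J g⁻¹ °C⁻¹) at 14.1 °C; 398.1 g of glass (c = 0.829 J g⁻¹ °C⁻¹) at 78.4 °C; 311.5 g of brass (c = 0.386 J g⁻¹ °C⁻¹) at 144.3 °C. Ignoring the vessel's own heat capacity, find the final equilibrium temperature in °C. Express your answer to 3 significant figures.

T_f = 71.7 °C

Σ mᵢcᵢ(T − Tᵢ) = 0  ⇒  T = Σ mᵢcᵢTᵢ / Σ mᵢcᵢ
Σ mᵢcᵢ = 481.9×0.393 + 398.1×0.829 + 311.5×0.386 = 639.6506
Σ mᵢcᵢTᵢ = 189.3867×14.1 + 330.0249×78.4 + 120.239×144.3 = 45894.8
T = 45894.8 / 639.6506 = 71.7498 °C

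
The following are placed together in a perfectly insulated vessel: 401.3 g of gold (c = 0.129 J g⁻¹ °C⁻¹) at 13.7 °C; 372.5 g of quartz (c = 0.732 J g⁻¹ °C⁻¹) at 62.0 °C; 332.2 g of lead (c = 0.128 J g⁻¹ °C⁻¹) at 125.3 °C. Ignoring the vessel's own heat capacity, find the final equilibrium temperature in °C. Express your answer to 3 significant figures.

Σ mᵢcᵢ(T − Tᵢ) = 0  ⇒  T = Σ mᵢcᵢTᵢ / Σ mᵢcᵢ
Σ mᵢcᵢ = 401.3×0.129 + 372.5×0.732 + 332.2×0.128 = 366.9593
Σ mᵢcᵢTᵢ = 51.7677×13.7 + 272.67×62.0 + 42.5216×125.3 = 22943
T = 22943 / 366.9593 = 62.52 °C

T_f = 62.5 °C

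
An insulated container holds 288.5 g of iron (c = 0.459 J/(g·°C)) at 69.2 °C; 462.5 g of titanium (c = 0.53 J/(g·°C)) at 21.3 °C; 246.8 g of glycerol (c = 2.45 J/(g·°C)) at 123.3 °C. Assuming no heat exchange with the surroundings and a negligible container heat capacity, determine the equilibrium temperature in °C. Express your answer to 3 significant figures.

T_f = 90.6 °C

Σ mᵢcᵢ(T − Tᵢ) = 0  ⇒  T = Σ mᵢcᵢTᵢ / Σ mᵢcᵢ
Σ mᵢcᵢ = 288.5×0.459 + 462.5×0.53 + 246.8×2.45 = 982.2065
Σ mᵢcᵢTᵢ = 132.4215×69.2 + 245.125×21.3 + 604.66×123.3 = 88939
T = 88939 / 982.2065 = 90.55 °C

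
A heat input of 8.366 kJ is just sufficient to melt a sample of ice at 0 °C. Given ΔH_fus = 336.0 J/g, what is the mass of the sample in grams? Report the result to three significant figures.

m = q / ΔH_fus = 8366 J / 336.0 J/g = 24.9 g

m = 24.9 g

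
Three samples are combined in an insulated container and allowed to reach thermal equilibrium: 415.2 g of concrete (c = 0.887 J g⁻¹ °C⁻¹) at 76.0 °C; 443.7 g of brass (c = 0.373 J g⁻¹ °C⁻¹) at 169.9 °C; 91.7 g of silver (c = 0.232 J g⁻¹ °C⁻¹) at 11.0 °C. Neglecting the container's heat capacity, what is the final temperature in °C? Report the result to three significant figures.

Σ mᵢcᵢ(T − Tᵢ) = 0  ⇒  T = Σ mᵢcᵢTᵢ / Σ mᵢcᵢ
Σ mᵢcᵢ = 415.2×0.887 + 443.7×0.373 + 91.7×0.232 = 555.0569
Σ mᵢcᵢTᵢ = 368.2824×76.0 + 165.5001×169.9 + 21.2744×11.0 = 56342
T = 56342 / 555.0569 = 101.5 °C

T_f = 102 °C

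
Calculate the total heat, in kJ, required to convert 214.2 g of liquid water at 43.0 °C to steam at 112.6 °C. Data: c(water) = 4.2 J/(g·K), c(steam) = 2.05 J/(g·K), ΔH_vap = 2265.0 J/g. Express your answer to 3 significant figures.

q1 (heat water 43.0→100.0 °C): 214.2 × 4.2 × 57.0 = 51279 J
q2 (vaporize at 100 °C): 214.2 × 2265.0 = 485163 J
q3 (heat steam 100.0→112.6 °C): 214.2 × 2.05 × 12.6 = 5533 J
Total: 51279 + 485163 + 5533 = 541975 J = 542 kJ

q = 542 kJ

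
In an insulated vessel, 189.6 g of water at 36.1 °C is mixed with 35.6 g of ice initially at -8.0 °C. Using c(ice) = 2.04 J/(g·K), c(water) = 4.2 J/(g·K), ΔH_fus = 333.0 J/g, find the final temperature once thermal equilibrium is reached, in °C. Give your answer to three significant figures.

Heat to bring ice to 0 °C and melt it: q₁ = 35.6×2.04×8.0 + 35.6×333.0 = 12436 J
Heat the water can supply cooling to 0 °C: 189.6×4.2×36.1 = 28747.2 J > q₁, so all ice melts.
Energy balance: 189.6×4.2×(36.1 − T) = 12436 + 35.6×4.2×(T − 0)
796.32(36.1 − T) = 12436 + 149.52 T
28747.2 − 12436 = 945.84 T
T = 16311.2 / 945.84 = 17.245 °C

T_f = 17.2 °C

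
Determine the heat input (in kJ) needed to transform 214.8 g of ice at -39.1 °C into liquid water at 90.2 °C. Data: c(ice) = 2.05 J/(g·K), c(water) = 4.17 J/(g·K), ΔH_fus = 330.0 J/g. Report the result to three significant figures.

q = 169 kJ

q1 (heat ice -39.1→0.0 °C): 214.8 × 2.05 × 39.1 = 17217 J
q2 (melt at 0 °C): 214.8 × 330.0 = 70884 J
q3 (heat water 0.0→90.2 °C): 214.8 × 4.17 × 90.2 = 80794 J
Total: 17217 + 70884 + 80794 = 168895 J = 169 kJ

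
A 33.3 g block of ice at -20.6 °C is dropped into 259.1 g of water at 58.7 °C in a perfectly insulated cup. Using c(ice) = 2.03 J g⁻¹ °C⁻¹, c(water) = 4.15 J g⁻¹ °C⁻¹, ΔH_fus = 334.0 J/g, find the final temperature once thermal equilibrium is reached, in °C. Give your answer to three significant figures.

Heat to bring ice to 0 °C and melt it: q₁ = 33.3×2.03×20.6 + 33.3×334.0 = 12515 J
Heat the water can supply cooling to 0 °C: 259.1×4.15×58.7 = 63118.1 J > q₁, so all ice melts.
Energy balance: 259.1×4.15×(58.7 − T) = 12515 + 33.3×4.15×(T − 0)
1075.265(58.7 − T) = 12515 + 138.195 T
63118.1 − 12515 = 1213.460 T
T = 50603.1 / 1213.460 = 41.70 °C

T_f = 41.7 °C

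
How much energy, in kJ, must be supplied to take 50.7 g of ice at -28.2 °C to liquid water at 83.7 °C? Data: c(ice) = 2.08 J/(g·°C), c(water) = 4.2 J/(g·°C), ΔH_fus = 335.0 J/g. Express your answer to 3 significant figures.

q = 37.8 kJ

q1 (heat ice -28.2→0.0 °C): 50.7 × 2.08 × 28.2 = 2974 J
q2 (melt at 0 °C): 50.7 × 335.0 = 16985 J
q3 (heat water 0.0→83.7 °C): 50.7 × 4.2 × 83.7 = 17823 J
Total: 2974 + 16985 + 17823 = 37782 J = 37.8 kJ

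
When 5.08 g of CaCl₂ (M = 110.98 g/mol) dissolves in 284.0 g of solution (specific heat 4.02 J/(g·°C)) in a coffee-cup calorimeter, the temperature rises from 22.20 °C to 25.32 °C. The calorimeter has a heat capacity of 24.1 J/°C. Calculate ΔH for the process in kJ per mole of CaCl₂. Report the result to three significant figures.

ΔH = -79.5 kJ/mol

|ΔT| = |25.32 − 22.20| = 3.12 °C
|q_surr| = (284.0 × 4.02 + 24.1) × 3.12 = 1165.78 × 3.12 = 3637 J
n(CaCl₂) = 5.08 / 110.98 = 0.04577 mol
Temperature rose, so q_rxn = −|q_surr| = -3.637 kJ
ΔH = q_rxn / n = -79.46 kJ/mol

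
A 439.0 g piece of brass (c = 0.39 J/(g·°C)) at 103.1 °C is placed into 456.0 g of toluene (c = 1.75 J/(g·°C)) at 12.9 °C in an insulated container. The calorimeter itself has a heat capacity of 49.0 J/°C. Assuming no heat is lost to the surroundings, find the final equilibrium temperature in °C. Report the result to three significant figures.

T_f = 28.1 °C

Heat lost by brass = heat gained by toluene + calorimeter.
(439.0)(0.39)(103.1 − T) = [(456.0)(1.75) + 49.0](T − 12.9)
171.21 (103.1 − T) = 847 (T − 12.9)
17652 − 171.21 T = 847 T − 10926
28578 = 1018.21 T
T = 28.07 °C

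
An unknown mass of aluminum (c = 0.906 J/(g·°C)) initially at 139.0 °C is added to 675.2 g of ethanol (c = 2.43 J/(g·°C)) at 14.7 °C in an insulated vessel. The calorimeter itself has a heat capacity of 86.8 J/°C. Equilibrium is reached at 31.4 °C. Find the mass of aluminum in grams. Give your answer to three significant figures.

q_gained = (675.2 × 2.43 + 86.8) × (31.4 − 14.7) = 28850 J
q_lost = m × 0.906 × (139.0 − 31.4) = 97.4856 m
m = 28850 / 97.4856 = 296 g

m = 296 g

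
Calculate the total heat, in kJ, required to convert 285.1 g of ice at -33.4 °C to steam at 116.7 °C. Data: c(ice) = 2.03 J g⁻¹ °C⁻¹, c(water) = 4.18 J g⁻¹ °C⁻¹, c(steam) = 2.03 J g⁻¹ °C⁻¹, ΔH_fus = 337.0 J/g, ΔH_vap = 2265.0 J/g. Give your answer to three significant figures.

q1 (heat ice -33.4→0.0 °C): 285.1 × 2.03 × 33.4 = 19330 J
q2 (melt at 0 °C): 285.1 × 337.0 = 96079 J
q3 (heat water 0.0→100.0 °C): 285.1 × 4.18 × 100.0 = 119172 J
q4 (vaporize at 100 °C): 285.1 × 2265.0 = 645752 J
q5 (heat steam 100.0→116.7 °C): 285.1 × 2.03 × 16.7 = 9665 J
Total: 19330 + 96079 + 119172 + 645752 + 9665 = 889998 J = 890 kJ

q = 890 kJ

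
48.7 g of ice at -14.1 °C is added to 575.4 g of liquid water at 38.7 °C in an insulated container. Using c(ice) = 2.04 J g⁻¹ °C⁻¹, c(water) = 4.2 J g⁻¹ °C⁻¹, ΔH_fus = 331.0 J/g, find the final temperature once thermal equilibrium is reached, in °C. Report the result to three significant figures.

Heat to bring ice to 0 °C and melt it: q₁ = 48.7×2.04×14.1 + 48.7×331.0 = 17521 J
Heat the water can supply cooling to 0 °C: 575.4×4.2×38.7 = 93525.5 J > q₁, so all ice melts.
Energy balance: 575.4×4.2×(38.7 − T) = 17521 + 48.7×4.2×(T − 0)
2416.68(38.7 − T) = 17521 + 204.54 T
93525.5 − 17521 = 2621.22 T
T = 76004.5 / 2621.22 = 29.00 °C

T_f = 29.0 °C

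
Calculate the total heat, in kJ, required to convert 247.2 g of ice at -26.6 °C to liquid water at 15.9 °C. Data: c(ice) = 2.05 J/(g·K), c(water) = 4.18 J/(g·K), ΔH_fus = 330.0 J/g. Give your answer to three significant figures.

q = 111 kJ

q1 (heat ice -26.6→0.0 °C): 247.2 × 2.05 × 26.6 = 13480 J
q2 (melt at 0 °C): 247.2 × 330.0 = 81576 J
q3 (heat water 0.0→15.9 °C): 247.2 × 4.18 × 15.9 = 16429 J
Total: 13480 + 81576 + 16429 = 111485 J = 111 kJ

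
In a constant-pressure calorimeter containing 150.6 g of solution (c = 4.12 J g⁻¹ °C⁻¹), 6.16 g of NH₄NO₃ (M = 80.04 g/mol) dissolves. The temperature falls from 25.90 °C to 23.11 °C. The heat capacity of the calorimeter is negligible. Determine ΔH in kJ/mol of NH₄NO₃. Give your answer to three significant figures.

|ΔT| = |23.11 − 25.90| = 2.79 °C
|q_surr| = (150.6 × 4.12) × 2.79 = 620.472 × 2.79 = 1731 J
n(NH₄NO₃) = 6.16 / 80.04 = 0.07696 mol
Temperature fell, so q_rxn = +|q_surr| = 1.731 kJ
ΔH = q_rxn / n = 22.49 kJ/mol

ΔH = 22.5 kJ/mol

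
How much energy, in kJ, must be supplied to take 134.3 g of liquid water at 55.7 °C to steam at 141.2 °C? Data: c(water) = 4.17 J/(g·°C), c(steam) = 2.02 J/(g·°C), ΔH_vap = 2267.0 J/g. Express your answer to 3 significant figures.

q1 (heat water 55.7→100.0 °C): 134.3 × 4.17 × 44.3 = 24809 J
q2 (vaporize at 100 °C): 134.3 × 2267.0 = 304458 J
q3 (heat steam 100.0→141.2 °C): 134.3 × 2.02 × 41.2 = 11177 J
Total: 24809 + 304458 + 11177 = 340444 J = 340 kJ

q = 340 kJ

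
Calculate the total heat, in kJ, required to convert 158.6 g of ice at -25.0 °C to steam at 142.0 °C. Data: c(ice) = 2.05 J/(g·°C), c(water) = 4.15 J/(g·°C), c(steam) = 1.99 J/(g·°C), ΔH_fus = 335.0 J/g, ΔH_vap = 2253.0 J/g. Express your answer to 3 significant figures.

q1 (heat ice -25.0→0.0 °C): 158.6 × 2.05 × 25.0 = 8128 J
q2 (melt at 0 °C): 158.6 × 335.0 = 53131 J
q3 (heat water 0.0→100.0 °C): 158.6 × 4.15 × 100.0 = 65819 J
q4 (vaporize at 100 °C): 158.6 × 2253.0 = 357326 J
q5 (heat steam 100.0→142.0 °C): 158.6 × 1.99 × 42.0 = 13256 J
Total: 8128 + 53131 + 65819 + 357326 + 13256 = 497660 J = 498 kJ

q = 498 kJ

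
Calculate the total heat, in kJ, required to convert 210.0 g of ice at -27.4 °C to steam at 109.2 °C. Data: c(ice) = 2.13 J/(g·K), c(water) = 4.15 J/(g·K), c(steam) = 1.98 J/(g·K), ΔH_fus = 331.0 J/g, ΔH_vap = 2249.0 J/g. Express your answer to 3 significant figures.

q = 645 kJ

q1 (heat ice -27.4→0.0 °C): 210.0 × 2.13 × 27.4 = 12256 J
q2 (melt at 0 °C): 210.0 × 331.0 = 69510 J
q3 (heat water 0.0→100.0 °C): 210.0 × 4.15 × 100.0 = 87150 J
q4 (vaporize at 100 °C): 210.0 × 2249.0 = 472290 J
q5 (heat steam 100.0→109.2 °C): 210.0 × 1.98 × 9.2 = 3825 J
Total: 12256 + 69510 + 87150 + 472290 + 3825 = 645031 J = 645 kJ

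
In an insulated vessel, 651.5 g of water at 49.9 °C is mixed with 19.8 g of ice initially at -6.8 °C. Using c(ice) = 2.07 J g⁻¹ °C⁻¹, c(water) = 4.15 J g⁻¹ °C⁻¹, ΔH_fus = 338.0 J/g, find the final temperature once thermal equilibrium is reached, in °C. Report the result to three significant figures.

T_f = 45.9 °C

Heat to bring ice to 0 °C and melt it: q₁ = 19.8×2.07×6.8 + 19.8×338.0 = 6971.1 J
Heat the water can supply cooling to 0 °C: 651.5×4.15×49.9 = 134916 J > q₁, so all ice melts.
Energy balance: 651.5×4.15×(49.9 − T) = 6971.1 + 19.8×4.15×(T − 0)
2703.725(49.9 − T) = 6971.1 + 82.17 T
134916 − 6971.1 = 2785.895 T
T = 127944.9 / 2785.895 = 45.93 °C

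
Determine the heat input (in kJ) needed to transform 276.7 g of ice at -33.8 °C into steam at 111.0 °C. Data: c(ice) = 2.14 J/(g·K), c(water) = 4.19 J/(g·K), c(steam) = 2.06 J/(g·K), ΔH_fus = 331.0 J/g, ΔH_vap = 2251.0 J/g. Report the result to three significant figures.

q = 857 kJ

q1 (heat ice -33.8→0.0 °C): 276.7 × 2.14 × 33.8 = 20014 J
q2 (melt at 0 °C): 276.7 × 331.0 = 91588 J
q3 (heat water 0.0→100.0 °C): 276.7 × 4.19 × 100.0 = 115937 J
q4 (vaporize at 100 °C): 276.7 × 2251.0 = 622852 J
q5 (heat steam 100.0→111.0 °C): 276.7 × 2.06 × 11.0 = 6270 J
Total: 20014 + 91588 + 115937 + 622852 + 6270 = 856661 J = 857 kJ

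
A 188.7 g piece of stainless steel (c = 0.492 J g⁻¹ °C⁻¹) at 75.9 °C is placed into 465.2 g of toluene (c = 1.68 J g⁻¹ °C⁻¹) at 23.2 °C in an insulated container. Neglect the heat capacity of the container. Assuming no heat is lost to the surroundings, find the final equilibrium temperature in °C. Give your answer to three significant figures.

T_f = 28.8 °C

Heat lost by stainless steel = heat gained by toluene.
(188.7)(0.492)(75.9 − T) = (465.2)(1.68)(T − 23.2)
92.8404 (75.9 − T) = 781.536 (T − 23.2)
7046.6 − 92.8404 T = 781.536 T − 18132
25178.6 = 874.3764 T
T = 28.80 °C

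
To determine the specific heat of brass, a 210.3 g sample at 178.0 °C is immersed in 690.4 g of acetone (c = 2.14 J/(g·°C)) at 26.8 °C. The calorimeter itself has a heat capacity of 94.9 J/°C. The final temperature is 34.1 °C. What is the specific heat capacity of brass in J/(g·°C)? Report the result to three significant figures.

c = 0.379 J/(g·°C)

q_gained = (690.4 × 2.14 + 94.9) × (34.1 − 26.8) = 11480 J
q_lost = 210.3 × c × (178.0 − 34.1) = 30262.17 c
Set equal: c = 11480 / 30262.17 = 0.379 J/(g·°C)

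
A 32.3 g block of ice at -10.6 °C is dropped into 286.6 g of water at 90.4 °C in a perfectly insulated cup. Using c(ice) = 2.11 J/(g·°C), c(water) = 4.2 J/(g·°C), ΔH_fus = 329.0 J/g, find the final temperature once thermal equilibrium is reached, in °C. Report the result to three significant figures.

T_f = 72.8 °C

Heat to bring ice to 0 °C and melt it: q₁ = 32.3×2.11×10.6 + 32.3×329.0 = 11349 J
Heat the water can supply cooling to 0 °C: 286.6×4.2×90.4 = 108816 J > q₁, so all ice melts.
Energy balance: 286.6×4.2×(90.4 − T) = 11349 + 32.3×4.2×(T − 0)
1203.72(90.4 − T) = 11349 + 135.66 T
108816 − 11349 = 1339.38 T
T = 97467 / 1339.38 = 72.77 °C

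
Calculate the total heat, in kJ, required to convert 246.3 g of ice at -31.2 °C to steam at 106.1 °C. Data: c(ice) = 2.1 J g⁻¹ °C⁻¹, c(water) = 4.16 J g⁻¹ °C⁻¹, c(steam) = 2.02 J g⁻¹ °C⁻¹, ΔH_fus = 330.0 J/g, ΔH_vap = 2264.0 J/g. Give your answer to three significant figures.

q1 (heat ice -31.2→0.0 °C): 246.3 × 2.1 × 31.2 = 16138 J
q2 (melt at 0 °C): 246.3 × 330.0 = 81279 J
q3 (heat water 0.0→100.0 °C): 246.3 × 4.16 × 100.0 = 102461 J
q4 (vaporize at 100 °C): 246.3 × 2264.0 = 557623 J
q5 (heat steam 100.0→106.1 °C): 246.3 × 2.02 × 6.1 = 3035 J
Total: 16138 + 81279 + 102461 + 557623 + 3035 = 760536 J = 761 kJ

q = 761 kJ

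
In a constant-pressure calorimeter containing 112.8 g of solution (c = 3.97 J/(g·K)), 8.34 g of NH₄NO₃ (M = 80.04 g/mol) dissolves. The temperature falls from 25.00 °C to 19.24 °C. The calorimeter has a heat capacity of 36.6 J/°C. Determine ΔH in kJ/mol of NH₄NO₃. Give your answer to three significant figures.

|ΔT| = |19.24 − 25.00| = 5.76 °C
|q_surr| = (112.8 × 3.97 + 36.6) × 5.76 = 484.416 × 5.76 = 2790 J
n(NH₄NO₃) = 8.34 / 80.04 = 0.1042 mol
Temperature fell, so q_rxn = +|q_surr| = 2.790 kJ
ΔH = q_rxn / n = 26.78 kJ/mol

ΔH = 26.8 kJ/mol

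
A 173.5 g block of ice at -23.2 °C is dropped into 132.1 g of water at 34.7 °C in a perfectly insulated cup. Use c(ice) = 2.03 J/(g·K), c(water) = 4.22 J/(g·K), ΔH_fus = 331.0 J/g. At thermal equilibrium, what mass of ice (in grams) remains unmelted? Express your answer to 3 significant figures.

m_ice remaining = 140 g

Heat to warm all ice to 0 °C: 173.5×2.03×23.2 = 8171.2 J
Heat released by water cooling to 0 °C: 132.1×4.22×34.7 = 19344 J
19344 J < 8171.2 + 173.5×331.0 = 65599.7 J, so not all ice melts; final T = 0 °C.
Heat left for melting: 19344 − 8171.2 = 11172.8 J
Mass melted = 11172.8 / 331.0 = 33.75 g
Ice remaining = 173.5 − 33.75 = 139.75 g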